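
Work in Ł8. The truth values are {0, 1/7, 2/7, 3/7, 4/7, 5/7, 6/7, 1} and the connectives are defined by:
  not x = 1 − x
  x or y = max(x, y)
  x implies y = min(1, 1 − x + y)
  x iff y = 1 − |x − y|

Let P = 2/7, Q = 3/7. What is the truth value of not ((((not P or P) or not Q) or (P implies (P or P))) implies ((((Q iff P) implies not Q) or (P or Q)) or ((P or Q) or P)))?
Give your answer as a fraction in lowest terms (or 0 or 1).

not P = not 2/7 = 5/7
not P or P = 5/7 or 2/7 = 5/7
not Q = not 3/7 = 4/7
(not P or P) or not Q = 5/7 or 4/7 = 5/7
P or P = 2/7 or 2/7 = 2/7
P implies (P or P) = 2/7 implies 2/7 = 1
((not P or P) or not Q) or (P implies (P or P)) = 5/7 or 1 = 1
Q iff P = 3/7 iff 2/7 = 6/7
not Q = not 3/7 = 4/7
(Q iff P) implies not Q = 6/7 implies 4/7 = 5/7
P or Q = 2/7 or 3/7 = 3/7
((Q iff P) implies not Q) or (P or Q) = 5/7 or 3/7 = 5/7
P or Q = 2/7 or 3/7 = 3/7
(P or Q) or P = 3/7 or 2/7 = 3/7
(((Q iff P) implies not Q) or (P or Q)) or ((P or Q) or P) = 5/7 or 3/7 = 5/7
(((not P or P) or not Q) or (P implies (P or P))) implies ((((Q iff P) implies not Q) or (P or Q)) or ((P or Q) or P)) = 1 implies 5/7 = 5/7
not ((((not P or P) or not Q) or (P implies (P or P))) implies ((((Q iff P) implies not Q) or (P or Q)) or ((P or Q) or P))) = not 5/7 = 2/7

2/7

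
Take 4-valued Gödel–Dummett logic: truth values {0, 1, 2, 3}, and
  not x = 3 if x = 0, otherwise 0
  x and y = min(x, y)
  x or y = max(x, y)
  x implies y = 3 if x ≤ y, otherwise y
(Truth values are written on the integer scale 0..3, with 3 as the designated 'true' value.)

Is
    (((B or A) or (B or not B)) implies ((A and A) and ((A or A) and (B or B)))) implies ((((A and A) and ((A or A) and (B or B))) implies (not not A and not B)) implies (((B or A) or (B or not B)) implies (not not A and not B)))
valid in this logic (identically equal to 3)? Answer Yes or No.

A = 0, B = 0 ↦ 3
A = 0, B = 1 ↦ 3
A = 0, B = 2 ↦ 3
A = 0, B = 3 ↦ 3
A = 1, B = 0 ↦ 3
A = 1, B = 1 ↦ 3
A = 1, B = 2 ↦ 3
A = 1, B = 3 ↦ 3
A = 2, B = 0 ↦ 3
A = 2, B = 1 ↦ 3
A = 2, B = 2 ↦ 3
A = 2, B = 3 ↦ 3
A = 3, B = 0 ↦ 3
A = 3, B = 1 ↦ 3
A = 3, B = 2 ↦ 3
A = 3, B = 3 ↦ 3
Every assignment gives a value ≥ 3.

Yes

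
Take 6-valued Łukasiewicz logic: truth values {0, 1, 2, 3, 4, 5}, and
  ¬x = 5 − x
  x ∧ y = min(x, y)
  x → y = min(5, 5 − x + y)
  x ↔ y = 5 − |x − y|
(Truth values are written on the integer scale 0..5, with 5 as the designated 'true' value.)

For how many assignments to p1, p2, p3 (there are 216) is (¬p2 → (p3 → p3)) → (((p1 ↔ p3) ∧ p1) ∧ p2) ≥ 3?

36

value 5: 1 assignment (counts)
value 4: 9 assignments (counts)
value 3: 26 assignments (counts)
value 2: 48 assignments
value 1: 61 assignments
value 0: 71 assignments
So 36 of the 216 assignments meet the threshold.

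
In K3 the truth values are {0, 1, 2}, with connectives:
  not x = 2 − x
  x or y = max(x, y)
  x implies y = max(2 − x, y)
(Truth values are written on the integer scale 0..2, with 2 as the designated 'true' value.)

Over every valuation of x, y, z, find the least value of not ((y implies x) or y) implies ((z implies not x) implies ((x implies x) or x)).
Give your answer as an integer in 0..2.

Take x = 1, y = 1, z = 0:
y implies x = 1 implies 1 = 1
(y implies x) or y = 1 or 1 = 1
not ((y implies x) or y) = not 1 = 1
not x = not 1 = 1
z implies not x = 0 implies 1 = 2
x implies x = 1 implies 1 = 1
(x implies x) or x = 1 or 1 = 1
(z implies not x) implies ((x implies x) or x) = 2 implies 1 = 1
not ((y implies x) or y) implies ((z implies not x) implies ((x implies x) or x)) = 1 implies 1 = 1
No assignment yields a value below 1, so this is the minimum.

1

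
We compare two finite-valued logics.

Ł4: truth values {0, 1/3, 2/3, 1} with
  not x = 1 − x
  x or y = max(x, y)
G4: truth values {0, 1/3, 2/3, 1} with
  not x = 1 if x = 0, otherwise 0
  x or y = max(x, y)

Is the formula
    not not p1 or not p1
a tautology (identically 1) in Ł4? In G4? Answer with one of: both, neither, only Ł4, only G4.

only G4

In Ł4: at p1 = 1/3 the value is 2/3 — not a tautology.
In G4: every assignment gives 1 — tautology.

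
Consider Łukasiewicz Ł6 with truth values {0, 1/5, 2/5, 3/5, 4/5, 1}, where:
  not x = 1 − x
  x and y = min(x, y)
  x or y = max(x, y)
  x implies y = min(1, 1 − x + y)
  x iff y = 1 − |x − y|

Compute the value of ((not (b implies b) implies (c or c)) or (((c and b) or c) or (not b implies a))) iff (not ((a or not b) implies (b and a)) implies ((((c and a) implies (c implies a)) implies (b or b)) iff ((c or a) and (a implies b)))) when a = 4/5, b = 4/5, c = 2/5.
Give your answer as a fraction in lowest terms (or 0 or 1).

1

b implies b = 4/5 implies 4/5 = 1
not (b implies b) = not 1 = 0
c or c = 2/5 or 2/5 = 2/5
not (b implies b) implies (c or c) = 0 implies 2/5 = 1
c and b = 2/5 and 4/5 = 2/5
(c and b) or c = 2/5 or 2/5 = 2/5
not b = not 4/5 = 1/5
not b implies a = 1/5 implies 4/5 = 1
((c and b) or c) or (not b implies a) = 2/5 or 1 = 1
(not (b implies b) implies (c or c)) or (((c and b) or c) or (not b implies a)) = 1 or 1 = 1
not b = not 4/5 = 1/5
a or not b = 4/5 or 1/5 = 4/5
b and a = 4/5 and 4/5 = 4/5
(a or not b) implies (b and a) = 4/5 implies 4/5 = 1
not ((a or not b) implies (b and a)) = not 1 = 0
c and a = 2/5 and 4/5 = 2/5
c implies a = 2/5 implies 4/5 = 1
(c and a) implies (c implies a) = 2/5 implies 1 = 1
b or b = 4/5 or 4/5 = 4/5
((c and a) implies (c implies a)) implies (b or b) = 1 implies 4/5 = 4/5
c or a = 2/5 or 4/5 = 4/5
a implies b = 4/5 implies 4/5 = 1
(c or a) and (a implies b) = 4/5 and 1 = 4/5
(((c and a) implies (c implies a)) implies (b or b)) iff ((c or a) and (a implies b)) = 4/5 iff 4/5 = 1
not ((a or not b) implies (b and a)) implies ((((c and a) implies (c implies a)) implies (b or b)) iff ((c or a) and (a implies b))) = 0 implies 1 = 1
((not (b implies b) implies (c or c)) or (((c and b) or c) or (not b implies a))) iff (not ((a or not b) implies (b and a)) implies ((((c and a) implies (c implies a)) implies (b or b)) iff ((c or a) and (a implies b)))) = 1 iff 1 = 1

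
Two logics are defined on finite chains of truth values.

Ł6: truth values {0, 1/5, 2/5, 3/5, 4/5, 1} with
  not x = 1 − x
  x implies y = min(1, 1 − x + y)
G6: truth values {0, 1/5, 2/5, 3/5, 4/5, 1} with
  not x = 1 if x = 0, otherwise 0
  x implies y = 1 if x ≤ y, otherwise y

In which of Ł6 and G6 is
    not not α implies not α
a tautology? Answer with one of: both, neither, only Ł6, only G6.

neither

In Ł6: at α = 3/5 the value is 4/5 — not a tautology.
In G6: at α = 1/5 the value is 0 — not a tautology.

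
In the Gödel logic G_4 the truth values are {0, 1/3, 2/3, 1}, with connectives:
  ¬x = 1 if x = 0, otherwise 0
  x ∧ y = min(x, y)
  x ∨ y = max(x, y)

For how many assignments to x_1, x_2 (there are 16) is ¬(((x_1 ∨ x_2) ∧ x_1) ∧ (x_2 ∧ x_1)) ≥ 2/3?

x_1 = 0, x_2 = 0 ↦ 1  ≥
x_1 = 0, x_2 = 1/3 ↦ 1  ≥
x_1 = 0, x_2 = 2/3 ↦ 1  ≥
x_1 = 0, x_2 = 1 ↦ 1  ≥
x_1 = 1/3, x_2 = 0 ↦ 1  ≥
x_1 = 1/3, x_2 = 1/3 ↦ 0  <
x_1 = 1/3, x_2 = 2/3 ↦ 0  <
x_1 = 1/3, x_2 = 1 ↦ 0  <
x_1 = 2/3, x_2 = 0 ↦ 1  ≥
x_1 = 2/3, x_2 = 1/3 ↦ 0  <
x_1 = 2/3, x_2 = 2/3 ↦ 0  <
x_1 = 2/3, x_2 = 1 ↦ 0  <
x_1 = 1, x_2 = 0 ↦ 1  ≥
x_1 = 1, x_2 = 1/3 ↦ 0  <
x_1 = 1, x_2 = 2/3 ↦ 0  <
x_1 = 1, x_2 = 1 ↦ 0  <
So 7 of the 16 assignments meet the threshold.

7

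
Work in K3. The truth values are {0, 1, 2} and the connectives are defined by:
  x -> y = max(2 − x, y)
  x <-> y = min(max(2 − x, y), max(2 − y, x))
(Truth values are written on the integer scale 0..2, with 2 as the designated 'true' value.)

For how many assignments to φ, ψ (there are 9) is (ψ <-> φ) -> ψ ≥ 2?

4

φ = 0, ψ = 0 ↦ 0  <
φ = 0, ψ = 1 ↦ 1  <
φ = 0, ψ = 2 ↦ 2  ≥
φ = 1, ψ = 0 ↦ 1  <
φ = 1, ψ = 1 ↦ 1  <
φ = 1, ψ = 2 ↦ 2  ≥
φ = 2, ψ = 0 ↦ 2  ≥
φ = 2, ψ = 1 ↦ 1  <
φ = 2, ψ = 2 ↦ 2  ≥
So 4 of the 9 assignments meet the threshold.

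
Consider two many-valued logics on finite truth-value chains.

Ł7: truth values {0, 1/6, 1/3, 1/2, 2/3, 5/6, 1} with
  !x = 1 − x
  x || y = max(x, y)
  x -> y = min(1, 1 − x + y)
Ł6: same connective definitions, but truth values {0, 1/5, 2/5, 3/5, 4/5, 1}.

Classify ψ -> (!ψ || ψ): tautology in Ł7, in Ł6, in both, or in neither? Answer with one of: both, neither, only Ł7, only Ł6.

both

In Ł7: every assignment gives 1 — tautology.
In Ł6: every assignment gives 1 — tautology.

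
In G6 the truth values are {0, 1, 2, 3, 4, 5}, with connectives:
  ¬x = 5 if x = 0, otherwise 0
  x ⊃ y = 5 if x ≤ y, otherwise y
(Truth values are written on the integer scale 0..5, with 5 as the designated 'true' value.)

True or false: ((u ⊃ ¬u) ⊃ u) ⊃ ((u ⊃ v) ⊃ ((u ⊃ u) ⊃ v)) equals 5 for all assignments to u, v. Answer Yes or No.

Counterexample: take u = 1, v = 1.
¬u = ¬1 = 0
u ⊃ ¬u = 1 ⊃ 0 = 0
(u ⊃ ¬u) ⊃ u = 0 ⊃ 1 = 5
u ⊃ v = 1 ⊃ 1 = 5
u ⊃ u = 1 ⊃ 1 = 5
(u ⊃ u) ⊃ v = 5 ⊃ 1 = 1
(u ⊃ v) ⊃ ((u ⊃ u) ⊃ v) = 5 ⊃ 1 = 1
((u ⊃ ¬u) ⊃ u) ⊃ ((u ⊃ v) ⊃ ((u ⊃ u) ⊃ v)) = 5 ⊃ 1 = 1
This gives 1 ≠ 5.

No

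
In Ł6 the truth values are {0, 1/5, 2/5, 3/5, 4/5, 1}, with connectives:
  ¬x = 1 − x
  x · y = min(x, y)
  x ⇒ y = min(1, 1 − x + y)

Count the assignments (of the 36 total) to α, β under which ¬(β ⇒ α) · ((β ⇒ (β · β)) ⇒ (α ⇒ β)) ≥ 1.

value 1: 1 assignment (counts)
value 4/5: 2 assignments
value 3/5: 3 assignments
value 2/5: 4 assignments
value 1/5: 5 assignments
value 0: 21 assignments
So 1 of the 36 assignments meets the threshold.

1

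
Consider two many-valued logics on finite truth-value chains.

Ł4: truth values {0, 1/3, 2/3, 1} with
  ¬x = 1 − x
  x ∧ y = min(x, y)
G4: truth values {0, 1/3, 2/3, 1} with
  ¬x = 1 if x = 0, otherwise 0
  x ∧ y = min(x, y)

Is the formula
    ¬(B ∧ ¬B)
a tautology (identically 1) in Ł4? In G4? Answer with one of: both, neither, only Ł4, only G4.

In Ł4: at B = 1/3 the value is 2/3 — not a tautology.
In G4: every assignment gives 1 — tautology.

only G4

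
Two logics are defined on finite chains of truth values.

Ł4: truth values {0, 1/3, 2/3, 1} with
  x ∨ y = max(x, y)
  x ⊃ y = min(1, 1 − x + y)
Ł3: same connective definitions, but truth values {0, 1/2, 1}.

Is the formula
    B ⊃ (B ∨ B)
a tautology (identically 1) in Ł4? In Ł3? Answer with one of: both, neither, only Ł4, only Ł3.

In Ł4: every assignment gives 1 — tautology.
In Ł3: every assignment gives 1 — tautology.

both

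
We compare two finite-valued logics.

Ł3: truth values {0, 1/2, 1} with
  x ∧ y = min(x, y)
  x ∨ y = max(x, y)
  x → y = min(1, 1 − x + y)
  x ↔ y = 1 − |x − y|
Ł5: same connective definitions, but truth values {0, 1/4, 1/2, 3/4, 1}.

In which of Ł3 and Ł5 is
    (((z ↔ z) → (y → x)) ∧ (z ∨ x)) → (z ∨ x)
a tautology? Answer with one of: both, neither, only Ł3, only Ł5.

both

In Ł3: every assignment gives 1 — tautology.
In Ł5: every assignment gives 1 — tautology.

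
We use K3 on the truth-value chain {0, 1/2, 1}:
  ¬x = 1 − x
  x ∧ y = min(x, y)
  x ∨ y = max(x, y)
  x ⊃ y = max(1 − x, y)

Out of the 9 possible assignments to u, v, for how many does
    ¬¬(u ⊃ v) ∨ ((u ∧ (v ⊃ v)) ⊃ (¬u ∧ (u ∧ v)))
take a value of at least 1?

u = 0, v = 0 ↦ 1  ≥
u = 0, v = 1/2 ↦ 1  ≥
u = 0, v = 1 ↦ 1  ≥
u = 1/2, v = 0 ↦ 1/2  <
u = 1/2, v = 1/2 ↦ 1/2  <
u = 1/2, v = 1 ↦ 1  ≥
u = 1, v = 0 ↦ 0  <
u = 1, v = 1/2 ↦ 1/2  <
u = 1, v = 1 ↦ 1  ≥
So 5 of the 9 assignments meet the threshold.

5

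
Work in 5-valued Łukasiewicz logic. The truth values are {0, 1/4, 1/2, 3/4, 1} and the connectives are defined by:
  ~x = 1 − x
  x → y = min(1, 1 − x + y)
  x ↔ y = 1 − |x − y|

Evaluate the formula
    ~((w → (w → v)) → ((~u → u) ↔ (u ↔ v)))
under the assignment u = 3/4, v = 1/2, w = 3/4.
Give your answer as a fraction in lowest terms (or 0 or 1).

1/4

w → v = 3/4 → 1/2 = 3/4
w → (w → v) = 3/4 → 3/4 = 1
~u = ~3/4 = 1/4
~u → u = 1/4 → 3/4 = 1
u ↔ v = 3/4 ↔ 1/2 = 3/4
(~u → u) ↔ (u ↔ v) = 1 ↔ 3/4 = 3/4
(w → (w → v)) → ((~u → u) ↔ (u ↔ v)) = 1 → 3/4 = 3/4
~((w → (w → v)) → ((~u → u) ↔ (u ↔ v))) = ~3/4 = 1/4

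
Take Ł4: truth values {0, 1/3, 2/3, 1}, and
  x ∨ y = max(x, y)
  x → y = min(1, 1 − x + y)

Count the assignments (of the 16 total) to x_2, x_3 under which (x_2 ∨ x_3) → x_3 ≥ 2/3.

13

x_2 = 0, x_3 = 0 ↦ 1  ≥
x_2 = 0, x_3 = 1/3 ↦ 1  ≥
x_2 = 0, x_3 = 2/3 ↦ 1  ≥
x_2 = 0, x_3 = 1 ↦ 1  ≥
x_2 = 1/3, x_3 = 0 ↦ 2/3  ≥
x_2 = 1/3, x_3 = 1/3 ↦ 1  ≥
x_2 = 1/3, x_3 = 2/3 ↦ 1  ≥
x_2 = 1/3, x_3 = 1 ↦ 1  ≥
x_2 = 2/3, x_3 = 0 ↦ 1/3  <
x_2 = 2/3, x_3 = 1/3 ↦ 2/3  ≥
x_2 = 2/3, x_3 = 2/3 ↦ 1  ≥
x_2 = 2/3, x_3 = 1 ↦ 1  ≥
x_2 = 1, x_3 = 0 ↦ 0  <
x_2 = 1, x_3 = 1/3 ↦ 1/3  <
x_2 = 1, x_3 = 2/3 ↦ 2/3  ≥
x_2 = 1, x_3 = 1 ↦ 1  ≥
So 13 of the 16 assignments meet the threshold.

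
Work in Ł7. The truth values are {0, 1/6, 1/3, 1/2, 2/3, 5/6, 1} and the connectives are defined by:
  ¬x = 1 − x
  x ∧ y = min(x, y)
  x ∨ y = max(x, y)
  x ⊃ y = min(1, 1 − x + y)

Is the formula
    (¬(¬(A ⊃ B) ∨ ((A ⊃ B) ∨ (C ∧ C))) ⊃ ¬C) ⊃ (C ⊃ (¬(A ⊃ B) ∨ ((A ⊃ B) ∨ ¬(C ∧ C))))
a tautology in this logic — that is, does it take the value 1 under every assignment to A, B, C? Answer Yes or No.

Counterexample: take A = 1/6, B = 0, C = 1.
A ⊃ B = 1/6 ⊃ 0 = 5/6
¬(A ⊃ B) = ¬5/6 = 1/6
A ⊃ B = 1/6 ⊃ 0 = 5/6
C ∧ C = 1 ∧ 1 = 1
(A ⊃ B) ∨ (C ∧ C) = 5/6 ∨ 1 = 1
¬(A ⊃ B) ∨ ((A ⊃ B) ∨ (C ∧ C)) = 1/6 ∨ 1 = 1
¬(¬(A ⊃ B) ∨ ((A ⊃ B) ∨ (C ∧ C))) = ¬1 = 0
¬C = ¬1 = 0
¬(¬(A ⊃ B) ∨ ((A ⊃ B) ∨ (C ∧ C))) ⊃ ¬C = 0 ⊃ 0 = 1
A ⊃ B = 1/6 ⊃ 0 = 5/6
¬(A ⊃ B) = ¬5/6 = 1/6
A ⊃ B = 1/6 ⊃ 0 = 5/6
C ∧ C = 1 ∧ 1 = 1
¬(C ∧ C) = ¬1 = 0
(A ⊃ B) ∨ ¬(C ∧ C) = 5/6 ∨ 0 = 5/6
¬(A ⊃ B) ∨ ((A ⊃ B) ∨ ¬(C ∧ C)) = 1/6 ∨ 5/6 = 5/6
C ⊃ (¬(A ⊃ B) ∨ ((A ⊃ B) ∨ ¬(C ∧ C))) = 1 ⊃ 5/6 = 5/6
(¬(¬(A ⊃ B) ∨ ((A ⊃ B) ∨ (C ∧ C))) ⊃ ¬C) ⊃ (C ⊃ (¬(A ⊃ B) ∨ ((A ⊃ B) ∨ ¬(C ∧ C)))) = 1 ⊃ 5/6 = 5/6
This gives 5/6 ≠ 1.

No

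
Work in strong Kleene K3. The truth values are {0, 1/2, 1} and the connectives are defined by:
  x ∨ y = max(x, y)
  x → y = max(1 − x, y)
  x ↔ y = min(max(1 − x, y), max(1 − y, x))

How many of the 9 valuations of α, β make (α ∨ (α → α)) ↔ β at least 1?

α = 0, β = 0 ↦ 0  <
α = 0, β = 1/2 ↦ 1/2  <
α = 0, β = 1 ↦ 1  ≥
α = 1/2, β = 0 ↦ 1/2  <
α = 1/2, β = 1/2 ↦ 1/2  <
α = 1/2, β = 1 ↦ 1/2  <
α = 1, β = 0 ↦ 0  <
α = 1, β = 1/2 ↦ 1/2  <
α = 1, β = 1 ↦ 1  ≥
So 2 of the 9 assignments meet the threshold.

2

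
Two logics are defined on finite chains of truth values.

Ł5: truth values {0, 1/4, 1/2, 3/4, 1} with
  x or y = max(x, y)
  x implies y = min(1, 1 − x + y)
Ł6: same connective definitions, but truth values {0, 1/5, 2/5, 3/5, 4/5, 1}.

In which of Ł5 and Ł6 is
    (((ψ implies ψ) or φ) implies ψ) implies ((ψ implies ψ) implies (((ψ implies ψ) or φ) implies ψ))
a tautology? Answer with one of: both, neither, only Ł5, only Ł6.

In Ł5: every assignment gives 1 — tautology.
In Ł6: every assignment gives 1 — tautology.

both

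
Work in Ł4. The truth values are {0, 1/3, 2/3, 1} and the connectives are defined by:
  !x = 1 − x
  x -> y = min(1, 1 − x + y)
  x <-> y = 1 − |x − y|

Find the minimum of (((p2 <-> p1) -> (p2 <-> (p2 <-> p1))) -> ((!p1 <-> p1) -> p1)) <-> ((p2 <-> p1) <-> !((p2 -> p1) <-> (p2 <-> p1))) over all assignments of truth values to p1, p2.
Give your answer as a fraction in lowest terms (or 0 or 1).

0

Take p1 = 0, p2 = 0:
p2 <-> p1 = 0 <-> 0 = 1
p2 <-> p1 = 0 <-> 0 = 1
p2 <-> (p2 <-> p1) = 0 <-> 1 = 0
(p2 <-> p1) -> (p2 <-> (p2 <-> p1)) = 1 -> 0 = 0
!p1 = !0 = 1
!p1 <-> p1 = 1 <-> 0 = 0
(!p1 <-> p1) -> p1 = 0 -> 0 = 1
((p2 <-> p1) -> (p2 <-> (p2 <-> p1))) -> ((!p1 <-> p1) -> p1) = 0 -> 1 = 1
p2 <-> p1 = 0 <-> 0 = 1
p2 -> p1 = 0 -> 0 = 1
p2 <-> p1 = 0 <-> 0 = 1
(p2 -> p1) <-> (p2 <-> p1) = 1 <-> 1 = 1
!((p2 -> p1) <-> (p2 <-> p1)) = !1 = 0
(p2 <-> p1) <-> !((p2 -> p1) <-> (p2 <-> p1)) = 1 <-> 0 = 0
(((p2 <-> p1) -> (p2 <-> (p2 <-> p1))) -> ((!p1 <-> p1) -> p1)) <-> ((p2 <-> p1) <-> !((p2 -> p1) <-> (p2 <-> p1))) = 1 <-> 0 = 0
No assignment yields a value below 0, so this is the minimum.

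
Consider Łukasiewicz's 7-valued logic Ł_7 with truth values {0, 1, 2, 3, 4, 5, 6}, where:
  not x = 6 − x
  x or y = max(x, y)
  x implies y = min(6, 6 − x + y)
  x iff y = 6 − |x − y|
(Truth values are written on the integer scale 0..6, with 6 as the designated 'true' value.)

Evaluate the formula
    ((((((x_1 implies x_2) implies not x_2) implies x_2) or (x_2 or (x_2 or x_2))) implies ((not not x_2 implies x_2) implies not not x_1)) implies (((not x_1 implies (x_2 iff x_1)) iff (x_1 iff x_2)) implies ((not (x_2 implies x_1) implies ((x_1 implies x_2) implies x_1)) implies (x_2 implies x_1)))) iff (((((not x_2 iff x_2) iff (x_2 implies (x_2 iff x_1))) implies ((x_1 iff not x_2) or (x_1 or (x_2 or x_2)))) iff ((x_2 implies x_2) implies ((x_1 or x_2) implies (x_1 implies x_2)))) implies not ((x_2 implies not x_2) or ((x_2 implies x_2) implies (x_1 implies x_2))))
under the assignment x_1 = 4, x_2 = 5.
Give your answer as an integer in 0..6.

0

x_1 implies x_2 = 4 implies 5 = 6
not x_2 = not 5 = 1
(x_1 implies x_2) implies not x_2 = 6 implies 1 = 1
((x_1 implies x_2) implies not x_2) implies x_2 = 1 implies 5 = 6
x_2 or x_2 = 5 or 5 = 5
x_2 or (x_2 or x_2) = 5 or 5 = 5
(((x_1 implies x_2) implies not x_2) implies x_2) or (x_2 or (x_2 or x_2)) = 6 or 5 = 6
not x_2 = not 5 = 1
not not x_2 = not 1 = 5
not not x_2 implies x_2 = 5 implies 5 = 6
not x_1 = not 4 = 2
not not x_1 = not 2 = 4
(not not x_2 implies x_2) implies not not x_1 = 6 implies 4 = 4
((((x_1 implies x_2) implies not x_2) implies x_2) or (x_2 or (x_2 or x_2))) implies ((not not x_2 implies x_2) implies not not x_1) = 6 implies 4 = 4
not x_1 = not 4 = 2
x_2 iff x_1 = 5 iff 4 = 5
not x_1 implies (x_2 iff x_1) = 2 implies 5 = 6
x_1 iff x_2 = 4 iff 5 = 5
(not x_1 implies (x_2 iff x_1)) iff (x_1 iff x_2) = 6 iff 5 = 5
x_2 implies x_1 = 5 implies 4 = 5
not (x_2 implies x_1) = not 5 = 1
x_1 implies x_2 = 4 implies 5 = 6
(x_1 implies x_2) implies x_1 = 6 implies 4 = 4
not (x_2 implies x_1) implies ((x_1 implies x_2) implies x_1) = 1 implies 4 = 6
x_2 implies x_1 = 5 implies 4 = 5
(not (x_2 implies x_1) implies ((x_1 implies x_2) implies x_1)) implies (x_2 implies x_1) = 6 implies 5 = 5
((not x_1 implies (x_2 iff x_1)) iff (x_1 iff x_2)) implies ((not (x_2 implies x_1) implies ((x_1 implies x_2) implies x_1)) implies (x_2 implies x_1)) = 5 implies 5 = 6
(((((x_1 implies x_2) implies not x_2) implies x_2) or (x_2 or (x_2 or x_2))) implies ((not not x_2 implies x_2) implies not not x_1)) implies (((not x_1 implies (x_2 iff x_1)) iff (x_1 iff x_2)) implies ((not (x_2 implies x_1) implies ((x_1 implies x_2) implies x_1)) implies (x_2 implies x_1))) = 4 implies 6 = 6
not x_2 = not 5 = 1
not x_2 iff x_2 = 1 iff 5 = 2
x_2 iff x_1 = 5 iff 4 = 5
x_2 implies (x_2 iff x_1) = 5 implies 5 = 6
(not x_2 iff x_2) iff (x_2 implies (x_2 iff x_1)) = 2 iff 6 = 2
not x_2 = not 5 = 1
x_1 iff not x_2 = 4 iff 1 = 3
x_2 or x_2 = 5 or 5 = 5
x_1 or (x_2 or x_2) = 4 or 5 = 5
(x_1 iff not x_2) or (x_1 or (x_2 or x_2)) = 3 or 5 = 5
((not x_2 iff x_2) iff (x_2 implies (x_2 iff x_1))) implies ((x_1 iff not x_2) or (x_1 or (x_2 or x_2))) = 2 implies 5 = 6
x_2 implies x_2 = 5 implies 5 = 6
x_1 or x_2 = 4 or 5 = 5
x_1 implies x_2 = 4 implies 5 = 6
(x_1 or x_2) implies (x_1 implies x_2) = 5 implies 6 = 6
(x_2 implies x_2) implies ((x_1 or x_2) implies (x_1 implies x_2)) = 6 implies 6 = 6
(((not x_2 iff x_2) iff (x_2 implies (x_2 iff x_1))) implies ((x_1 iff not x_2) or (x_1 or (x_2 or x_2)))) iff ((x_2 implies x_2) implies ((x_1 or x_2) implies (x_1 implies x_2))) = 6 iff 6 = 6
not x_2 = not 5 = 1
x_2 implies not x_2 = 5 implies 1 = 2
x_2 implies x_2 = 5 implies 5 = 6
x_1 implies x_2 = 4 implies 5 = 6
(x_2 implies x_2) implies (x_1 implies x_2) = 6 implies 6 = 6
(x_2 implies not x_2) or ((x_2 implies x_2) implies (x_1 implies x_2)) = 2 or 6 = 6
not ((x_2 implies not x_2) or ((x_2 implies x_2) implies (x_1 implies x_2))) = not 6 = 0
((((not x_2 iff x_2) iff (x_2 implies (x_2 iff x_1))) implies ((x_1 iff not x_2) or (x_1 or (x_2 or x_2)))) iff ((x_2 implies x_2) implies ((x_1 or x_2) implies (x_1 implies x_2)))) implies not ((x_2 implies not x_2) or ((x_2 implies x_2) implies (x_1 implies x_2))) = 6 implies 0 = 0
((((((x_1 implies x_2) implies not x_2) implies x_2) or (x_2 or (x_2 or x_2))) implies ((not not x_2 implies x_2) implies not not x_1)) implies (((not x_1 implies (x_2 iff x_1)) iff (x_1 iff x_2)) implies ((not (x_2 implies x_1) implies ((x_1 implies x_2) implies x_1)) implies (x_2 implies x_1)))) iff (((((not x_2 iff x_2) iff (x_2 implies (x_2 iff x_1))) implies ((x_1 iff not x_2) or (x_1 or (x_2 or x_2)))) iff ((x_2 implies x_2) implies ((x_1 or x_2) implies (x_1 implies x_2)))) implies not ((x_2 implies not x_2) or ((x_2 implies x_2) implies (x_1 implies x_2)))) = 6 iff 0 = 0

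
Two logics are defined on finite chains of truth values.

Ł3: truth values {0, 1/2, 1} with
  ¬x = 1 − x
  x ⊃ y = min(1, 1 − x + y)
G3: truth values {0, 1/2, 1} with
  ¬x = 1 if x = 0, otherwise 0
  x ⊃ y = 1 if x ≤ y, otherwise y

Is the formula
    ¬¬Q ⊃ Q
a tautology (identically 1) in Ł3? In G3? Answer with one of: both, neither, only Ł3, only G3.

only Ł3

In Ł3: every assignment gives 1 — tautology.
In G3: at Q = 1/2 the value is 1/2 — not a tautology.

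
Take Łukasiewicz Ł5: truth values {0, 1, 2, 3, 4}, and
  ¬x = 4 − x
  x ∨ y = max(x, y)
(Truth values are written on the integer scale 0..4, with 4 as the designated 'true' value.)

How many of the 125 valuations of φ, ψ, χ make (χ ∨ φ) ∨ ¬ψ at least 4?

value 4: 61 assignments (counts)
value 3: 37 assignments
value 2: 19 assignments
value 1: 7 assignments
value 0: 1 assignment
So 61 of the 125 assignments meet the threshold.

61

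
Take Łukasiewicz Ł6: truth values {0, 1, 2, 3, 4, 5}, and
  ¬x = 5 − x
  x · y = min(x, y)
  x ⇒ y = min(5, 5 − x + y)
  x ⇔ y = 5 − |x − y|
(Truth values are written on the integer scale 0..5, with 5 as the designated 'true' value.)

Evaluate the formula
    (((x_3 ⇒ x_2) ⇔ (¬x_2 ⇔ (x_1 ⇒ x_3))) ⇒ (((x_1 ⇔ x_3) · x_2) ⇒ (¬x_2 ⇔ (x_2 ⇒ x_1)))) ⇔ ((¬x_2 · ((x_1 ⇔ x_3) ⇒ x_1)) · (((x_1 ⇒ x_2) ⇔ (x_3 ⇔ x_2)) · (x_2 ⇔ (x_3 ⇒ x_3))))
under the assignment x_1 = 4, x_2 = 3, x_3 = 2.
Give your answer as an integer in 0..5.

2

x_3 ⇒ x_2 = 2 ⇒ 3 = 5
¬x_2 = ¬3 = 2
x_1 ⇒ x_3 = 4 ⇒ 2 = 3
¬x_2 ⇔ (x_1 ⇒ x_3) = 2 ⇔ 3 = 4
(x_3 ⇒ x_2) ⇔ (¬x_2 ⇔ (x_1 ⇒ x_3)) = 5 ⇔ 4 = 4
x_1 ⇔ x_3 = 4 ⇔ 2 = 3
(x_1 ⇔ x_3) · x_2 = 3 · 3 = 3
¬x_2 = ¬3 = 2
x_2 ⇒ x_1 = 3 ⇒ 4 = 5
¬x_2 ⇔ (x_2 ⇒ x_1) = 2 ⇔ 5 = 2
((x_1 ⇔ x_3) · x_2) ⇒ (¬x_2 ⇔ (x_2 ⇒ x_1)) = 3 ⇒ 2 = 4
((x_3 ⇒ x_2) ⇔ (¬x_2 ⇔ (x_1 ⇒ x_3))) ⇒ (((x_1 ⇔ x_3) · x_2) ⇒ (¬x_2 ⇔ (x_2 ⇒ x_1))) = 4 ⇒ 4 = 5
¬x_2 = ¬3 = 2
x_1 ⇔ x_3 = 4 ⇔ 2 = 3
(x_1 ⇔ x_3) ⇒ x_1 = 3 ⇒ 4 = 5
¬x_2 · ((x_1 ⇔ x_3) ⇒ x_1) = 2 · 5 = 2
x_1 ⇒ x_2 = 4 ⇒ 3 = 4
x_3 ⇔ x_2 = 2 ⇔ 3 = 4
(x_1 ⇒ x_2) ⇔ (x_3 ⇔ x_2) = 4 ⇔ 4 = 5
x_3 ⇒ x_3 = 2 ⇒ 2 = 5
x_2 ⇔ (x_3 ⇒ x_3) = 3 ⇔ 5 = 3
((x_1 ⇒ x_2) ⇔ (x_3 ⇔ x_2)) · (x_2 ⇔ (x_3 ⇒ x_3)) = 5 · 3 = 3
(¬x_2 · ((x_1 ⇔ x_3) ⇒ x_1)) · (((x_1 ⇒ x_2) ⇔ (x_3 ⇔ x_2)) · (x_2 ⇔ (x_3 ⇒ x_3))) = 2 · 3 = 2
(((x_3 ⇒ x_2) ⇔ (¬x_2 ⇔ (x_1 ⇒ x_3))) ⇒ (((x_1 ⇔ x_3) · x_2) ⇒ (¬x_2 ⇔ (x_2 ⇒ x_1)))) ⇔ ((¬x_2 · ((x_1 ⇔ x_3) ⇒ x_1)) · (((x_1 ⇒ x_2) ⇔ (x_3 ⇔ x_2)) · (x_2 ⇔ (x_3 ⇒ x_3)))) = 5 ⇔ 2 = 2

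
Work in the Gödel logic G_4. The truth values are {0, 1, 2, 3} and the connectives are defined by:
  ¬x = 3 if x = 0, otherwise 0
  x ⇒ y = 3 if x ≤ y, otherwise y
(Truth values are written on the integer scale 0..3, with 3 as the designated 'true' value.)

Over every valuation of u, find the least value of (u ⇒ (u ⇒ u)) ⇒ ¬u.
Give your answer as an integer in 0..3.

Take u = 1:
u ⇒ u = 1 ⇒ 1 = 3
u ⇒ (u ⇒ u) = 1 ⇒ 3 = 3
¬u = ¬1 = 0
(u ⇒ (u ⇒ u)) ⇒ ¬u = 3 ⇒ 0 = 0
No assignment yields a value below 0, so this is the minimum.

0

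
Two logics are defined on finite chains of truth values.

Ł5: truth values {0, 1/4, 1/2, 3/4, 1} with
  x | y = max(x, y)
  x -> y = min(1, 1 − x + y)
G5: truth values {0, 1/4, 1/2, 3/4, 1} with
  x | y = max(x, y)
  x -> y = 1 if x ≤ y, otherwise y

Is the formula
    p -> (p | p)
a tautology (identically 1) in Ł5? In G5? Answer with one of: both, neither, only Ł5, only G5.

both

In Ł5: every assignment gives 1 — tautology.
In G5: every assignment gives 1 — tautology.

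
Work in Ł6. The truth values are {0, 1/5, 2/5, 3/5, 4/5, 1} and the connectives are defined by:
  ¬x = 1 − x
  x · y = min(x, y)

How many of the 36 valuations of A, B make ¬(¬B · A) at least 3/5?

27

value 1: 11 assignments (counts)
value 4/5: 9 assignments (counts)
value 3/5: 7 assignments (counts)
value 2/5: 5 assignments
value 1/5: 3 assignments
value 0: 1 assignment
So 27 of the 36 assignments meet the threshold.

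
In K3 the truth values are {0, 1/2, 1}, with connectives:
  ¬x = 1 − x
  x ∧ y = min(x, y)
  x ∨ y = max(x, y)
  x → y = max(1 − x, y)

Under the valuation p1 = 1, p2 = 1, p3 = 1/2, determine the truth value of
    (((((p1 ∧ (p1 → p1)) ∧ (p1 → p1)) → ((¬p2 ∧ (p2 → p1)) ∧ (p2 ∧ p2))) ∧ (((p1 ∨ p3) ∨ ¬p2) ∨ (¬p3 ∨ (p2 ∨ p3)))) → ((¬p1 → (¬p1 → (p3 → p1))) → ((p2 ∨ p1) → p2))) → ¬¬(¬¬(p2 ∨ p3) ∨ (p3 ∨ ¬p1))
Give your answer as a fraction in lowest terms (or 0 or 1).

1

p1 → p1 = 1 → 1 = 1
p1 ∧ (p1 → p1) = 1 ∧ 1 = 1
p1 → p1 = 1 → 1 = 1
(p1 ∧ (p1 → p1)) ∧ (p1 → p1) = 1 ∧ 1 = 1
¬p2 = ¬1 = 0
p2 → p1 = 1 → 1 = 1
¬p2 ∧ (p2 → p1) = 0 ∧ 1 = 0
p2 ∧ p2 = 1 ∧ 1 = 1
(¬p2 ∧ (p2 → p1)) ∧ (p2 ∧ p2) = 0 ∧ 1 = 0
((p1 ∧ (p1 → p1)) ∧ (p1 → p1)) → ((¬p2 ∧ (p2 → p1)) ∧ (p2 ∧ p2)) = 1 → 0 = 0
p1 ∨ p3 = 1 ∨ 1/2 = 1
¬p2 = ¬1 = 0
(p1 ∨ p3) ∨ ¬p2 = 1 ∨ 0 = 1
¬p3 = ¬1/2 = 1/2
p2 ∨ p3 = 1 ∨ 1/2 = 1
¬p3 ∨ (p2 ∨ p3) = 1/2 ∨ 1 = 1
((p1 ∨ p3) ∨ ¬p2) ∨ (¬p3 ∨ (p2 ∨ p3)) = 1 ∨ 1 = 1
(((p1 ∧ (p1 → p1)) ∧ (p1 → p1)) → ((¬p2 ∧ (p2 → p1)) ∧ (p2 ∧ p2))) ∧ (((p1 ∨ p3) ∨ ¬p2) ∨ (¬p3 ∨ (p2 ∨ p3))) = 0 ∧ 1 = 0
¬p1 = ¬1 = 0
¬p1 = ¬1 = 0
p3 → p1 = 1/2 → 1 = 1
¬p1 → (p3 → p1) = 0 → 1 = 1
¬p1 → (¬p1 → (p3 → p1)) = 0 → 1 = 1
p2 ∨ p1 = 1 ∨ 1 = 1
(p2 ∨ p1) → p2 = 1 → 1 = 1
(¬p1 → (¬p1 → (p3 → p1))) → ((p2 ∨ p1) → p2) = 1 → 1 = 1
((((p1 ∧ (p1 → p1)) ∧ (p1 → p1)) → ((¬p2 ∧ (p2 → p1)) ∧ (p2 ∧ p2))) ∧ (((p1 ∨ p3) ∨ ¬p2) ∨ (¬p3 ∨ (p2 ∨ p3)))) → ((¬p1 → (¬p1 → (p3 → p1))) → ((p2 ∨ p1) → p2)) = 0 → 1 = 1
p2 ∨ p3 = 1 ∨ 1/2 = 1
¬(p2 ∨ p3) = ¬1 = 0
¬¬(p2 ∨ p3) = ¬0 = 1
¬p1 = ¬1 = 0
p3 ∨ ¬p1 = 1/2 ∨ 0 = 1/2
¬¬(p2 ∨ p3) ∨ (p3 ∨ ¬p1) = 1 ∨ 1/2 = 1
¬(¬¬(p2 ∨ p3) ∨ (p3 ∨ ¬p1)) = ¬1 = 0
¬¬(¬¬(p2 ∨ p3) ∨ (p3 ∨ ¬p1)) = ¬0 = 1
(((((p1 ∧ (p1 → p1)) ∧ (p1 → p1)) → ((¬p2 ∧ (p2 → p1)) ∧ (p2 ∧ p2))) ∧ (((p1 ∨ p3) ∨ ¬p2) ∨ (¬p3 ∨ (p2 ∨ p3)))) → ((¬p1 → (¬p1 → (p3 → p1))) → ((p2 ∨ p1) → p2))) → ¬¬(¬¬(p2 ∨ p3) ∨ (p3 ∨ ¬p1)) = 1 → 1 = 1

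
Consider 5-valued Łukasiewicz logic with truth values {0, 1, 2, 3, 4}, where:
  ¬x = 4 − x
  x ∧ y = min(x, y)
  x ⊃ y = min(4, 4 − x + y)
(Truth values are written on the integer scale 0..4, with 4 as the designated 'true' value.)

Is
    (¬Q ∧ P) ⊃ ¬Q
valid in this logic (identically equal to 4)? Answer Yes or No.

At P = 4, Q = 2, for instance:
¬Q = ¬2 = 2
¬Q ∧ P = 2 ∧ 4 = 2
(¬Q ∧ P) ⊃ ¬Q = 2 ⊃ 2 = 4
and checking the remaining 24 assignments likewise gives ≥ 4 in every case.

Yes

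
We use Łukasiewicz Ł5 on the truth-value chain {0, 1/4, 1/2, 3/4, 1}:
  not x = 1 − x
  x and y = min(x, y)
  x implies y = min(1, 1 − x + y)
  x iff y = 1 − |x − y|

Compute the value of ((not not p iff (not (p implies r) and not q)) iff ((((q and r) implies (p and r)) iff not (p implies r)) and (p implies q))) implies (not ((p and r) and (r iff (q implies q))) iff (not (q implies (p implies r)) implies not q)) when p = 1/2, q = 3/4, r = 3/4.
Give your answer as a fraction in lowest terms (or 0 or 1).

3/4

not p = not 1/2 = 1/2
not not p = not 1/2 = 1/2
p implies r = 1/2 implies 3/4 = 1
not (p implies r) = not 1 = 0
not q = not 3/4 = 1/4
not (p implies r) and not q = 0 and 1/4 = 0
not not p iff (not (p implies r) and not q) = 1/2 iff 0 = 1/2
q and r = 3/4 and 3/4 = 3/4
p and r = 1/2 and 3/4 = 1/2
(q and r) implies (p and r) = 3/4 implies 1/2 = 3/4
p implies r = 1/2 implies 3/4 = 1
not (p implies r) = not 1 = 0
((q and r) implies (p and r)) iff not (p implies r) = 3/4 iff 0 = 1/4
p implies q = 1/2 implies 3/4 = 1
(((q and r) implies (p and r)) iff not (p implies r)) and (p implies q) = 1/4 and 1 = 1/4
(not not p iff (not (p implies r) and not q)) iff ((((q and r) implies (p and r)) iff not (p implies r)) and (p implies q)) = 1/2 iff 1/4 = 3/4
p and r = 1/2 and 3/4 = 1/2
q implies q = 3/4 implies 3/4 = 1
r iff (q implies q) = 3/4 iff 1 = 3/4
(p and r) and (r iff (q implies q)) = 1/2 and 3/4 = 1/2
not ((p and r) and (r iff (q implies q))) = not 1/2 = 1/2
p implies r = 1/2 implies 3/4 = 1
q implies (p implies r) = 3/4 implies 1 = 1
not (q implies (p implies r)) = not 1 = 0
not q = not 3/4 = 1/4
not (q implies (p implies r)) implies not q = 0 implies 1/4 = 1
not ((p and r) and (r iff (q implies q))) iff (not (q implies (p implies r)) implies not q) = 1/2 iff 1 = 1/2
((not not p iff (not (p implies r) and not q)) iff ((((q and r) implies (p and r)) iff not (p implies r)) and (p implies q))) implies (not ((p and r) and (r iff (q implies q))) iff (not (q implies (p implies r)) implies not q)) = 3/4 implies 1/2 = 3/4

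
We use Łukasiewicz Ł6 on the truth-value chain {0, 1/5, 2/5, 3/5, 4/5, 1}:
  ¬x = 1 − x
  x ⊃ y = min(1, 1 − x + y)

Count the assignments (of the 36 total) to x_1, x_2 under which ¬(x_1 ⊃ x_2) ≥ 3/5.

value 1: 1 assignment (counts)
value 4/5: 2 assignments (counts)
value 3/5: 3 assignments (counts)
value 2/5: 4 assignments
value 1/5: 5 assignments
value 0: 21 assignments
So 6 of the 36 assignments meet the threshold.

6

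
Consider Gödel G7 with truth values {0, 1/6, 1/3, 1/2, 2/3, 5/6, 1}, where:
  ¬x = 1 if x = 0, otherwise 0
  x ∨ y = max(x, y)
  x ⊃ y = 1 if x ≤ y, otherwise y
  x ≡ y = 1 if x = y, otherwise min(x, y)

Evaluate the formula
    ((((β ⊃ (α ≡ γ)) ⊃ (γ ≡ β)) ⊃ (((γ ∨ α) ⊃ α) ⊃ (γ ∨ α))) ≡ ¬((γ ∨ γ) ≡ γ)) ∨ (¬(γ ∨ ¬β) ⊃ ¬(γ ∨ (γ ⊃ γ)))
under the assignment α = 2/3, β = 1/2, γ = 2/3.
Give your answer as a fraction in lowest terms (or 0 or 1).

α ≡ γ = 2/3 ≡ 2/3 = 1
β ⊃ (α ≡ γ) = 1/2 ⊃ 1 = 1
γ ≡ β = 2/3 ≡ 1/2 = 1/2
(β ⊃ (α ≡ γ)) ⊃ (γ ≡ β) = 1 ⊃ 1/2 = 1/2
γ ∨ α = 2/3 ∨ 2/3 = 2/3
(γ ∨ α) ⊃ α = 2/3 ⊃ 2/3 = 1
γ ∨ α = 2/3 ∨ 2/3 = 2/3
((γ ∨ α) ⊃ α) ⊃ (γ ∨ α) = 1 ⊃ 2/3 = 2/3
((β ⊃ (α ≡ γ)) ⊃ (γ ≡ β)) ⊃ (((γ ∨ α) ⊃ α) ⊃ (γ ∨ α)) = 1/2 ⊃ 2/3 = 1
γ ∨ γ = 2/3 ∨ 2/3 = 2/3
(γ ∨ γ) ≡ γ = 2/3 ≡ 2/3 = 1
¬((γ ∨ γ) ≡ γ) = ¬1 = 0
(((β ⊃ (α ≡ γ)) ⊃ (γ ≡ β)) ⊃ (((γ ∨ α) ⊃ α) ⊃ (γ ∨ α))) ≡ ¬((γ ∨ γ) ≡ γ) = 1 ≡ 0 = 0
¬β = ¬1/2 = 0
γ ∨ ¬β = 2/3 ∨ 0 = 2/3
¬(γ ∨ ¬β) = ¬2/3 = 0
γ ⊃ γ = 2/3 ⊃ 2/3 = 1
γ ∨ (γ ⊃ γ) = 2/3 ∨ 1 = 1
¬(γ ∨ (γ ⊃ γ)) = ¬1 = 0
¬(γ ∨ ¬β) ⊃ ¬(γ ∨ (γ ⊃ γ)) = 0 ⊃ 0 = 1
((((β ⊃ (α ≡ γ)) ⊃ (γ ≡ β)) ⊃ (((γ ∨ α) ⊃ α) ⊃ (γ ∨ α))) ≡ ¬((γ ∨ γ) ≡ γ)) ∨ (¬(γ ∨ ¬β) ⊃ ¬(γ ∨ (γ ⊃ γ))) = 0 ∨ 1 = 1

1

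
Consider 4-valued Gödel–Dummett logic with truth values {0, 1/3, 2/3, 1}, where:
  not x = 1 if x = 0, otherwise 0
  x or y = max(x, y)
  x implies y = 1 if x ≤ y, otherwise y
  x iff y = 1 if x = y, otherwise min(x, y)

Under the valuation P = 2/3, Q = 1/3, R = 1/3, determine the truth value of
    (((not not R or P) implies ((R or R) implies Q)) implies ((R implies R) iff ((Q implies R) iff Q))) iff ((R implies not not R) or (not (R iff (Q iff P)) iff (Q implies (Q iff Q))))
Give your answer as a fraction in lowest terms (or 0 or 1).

not R = not 1/3 = 0
not not R = not 0 = 1
not not R or P = 1 or 2/3 = 1
R or R = 1/3 or 1/3 = 1/3
(R or R) implies Q = 1/3 implies 1/3 = 1
(not not R or P) implies ((R or R) implies Q) = 1 implies 1 = 1
R implies R = 1/3 implies 1/3 = 1
Q implies R = 1/3 implies 1/3 = 1
(Q implies R) iff Q = 1 iff 1/3 = 1/3
(R implies R) iff ((Q implies R) iff Q) = 1 iff 1/3 = 1/3
((not not R or P) implies ((R or R) implies Q)) implies ((R implies R) iff ((Q implies R) iff Q)) = 1 implies 1/3 = 1/3
not R = not 1/3 = 0
not not R = not 0 = 1
R implies not not R = 1/3 implies 1 = 1
Q iff P = 1/3 iff 2/3 = 1/3
R iff (Q iff P) = 1/3 iff 1/3 = 1
not (R iff (Q iff P)) = not 1 = 0
Q iff Q = 1/3 iff 1/3 = 1
Q implies (Q iff Q) = 1/3 implies 1 = 1
not (R iff (Q iff P)) iff (Q implies (Q iff Q)) = 0 iff 1 = 0
(R implies not not R) or (not (R iff (Q iff P)) iff (Q implies (Q iff Q))) = 1 or 0 = 1
(((not not R or P) implies ((R or R) implies Q)) implies ((R implies R) iff ((Q implies R) iff Q))) iff ((R implies not not R) or (not (R iff (Q iff P)) iff (Q implies (Q iff Q)))) = 1/3 iff 1 = 1/3

1/3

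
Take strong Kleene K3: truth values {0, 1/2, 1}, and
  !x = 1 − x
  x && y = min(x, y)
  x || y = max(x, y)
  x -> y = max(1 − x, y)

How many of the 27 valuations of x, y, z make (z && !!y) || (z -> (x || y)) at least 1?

value 1: 19 assignments (counts)
value 1/2: 7 assignments
value 0: 1 assignment
So 19 of the 27 assignments meet the threshold.

19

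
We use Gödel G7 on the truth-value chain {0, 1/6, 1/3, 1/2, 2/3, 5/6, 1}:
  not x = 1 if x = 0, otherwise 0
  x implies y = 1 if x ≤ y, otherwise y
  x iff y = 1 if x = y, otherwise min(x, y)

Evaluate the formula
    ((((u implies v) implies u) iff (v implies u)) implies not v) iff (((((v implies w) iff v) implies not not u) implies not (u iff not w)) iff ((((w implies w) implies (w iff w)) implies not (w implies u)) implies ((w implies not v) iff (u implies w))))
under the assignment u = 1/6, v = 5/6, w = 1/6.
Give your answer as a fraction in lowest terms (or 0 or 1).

0

u implies v = 1/6 implies 5/6 = 1
(u implies v) implies u = 1 implies 1/6 = 1/6
v implies u = 5/6 implies 1/6 = 1/6
((u implies v) implies u) iff (v implies u) = 1/6 iff 1/6 = 1
not v = not 5/6 = 0
(((u implies v) implies u) iff (v implies u)) implies not v = 1 implies 0 = 0
v implies w = 5/6 implies 1/6 = 1/6
(v implies w) iff v = 1/6 iff 5/6 = 1/6
not u = not 1/6 = 0
not not u = not 0 = 1
((v implies w) iff v) implies not not u = 1/6 implies 1 = 1
not w = not 1/6 = 0
u iff not w = 1/6 iff 0 = 0
not (u iff not w) = not 0 = 1
(((v implies w) iff v) implies not not u) implies not (u iff not w) = 1 implies 1 = 1
w implies w = 1/6 implies 1/6 = 1
w iff w = 1/6 iff 1/6 = 1
(w implies w) implies (w iff w) = 1 implies 1 = 1
w implies u = 1/6 implies 1/6 = 1
not (w implies u) = not 1 = 0
((w implies w) implies (w iff w)) implies not (w implies u) = 1 implies 0 = 0
not v = not 5/6 = 0
w implies not v = 1/6 implies 0 = 0
u implies w = 1/6 implies 1/6 = 1
(w implies not v) iff (u implies w) = 0 iff 1 = 0
(((w implies w) implies (w iff w)) implies not (w implies u)) implies ((w implies not v) iff (u implies w)) = 0 implies 0 = 1
((((v implies w) iff v) implies not not u) implies not (u iff not w)) iff ((((w implies w) implies (w iff w)) implies not (w implies u)) implies ((w implies not v) iff (u implies w))) = 1 iff 1 = 1
((((u implies v) implies u) iff (v implies u)) implies not v) iff (((((v implies w) iff v) implies not not u) implies not (u iff not w)) iff ((((w implies w) implies (w iff w)) implies not (w implies u)) implies ((w implies not v) iff (u implies w)))) = 0 iff 1 = 0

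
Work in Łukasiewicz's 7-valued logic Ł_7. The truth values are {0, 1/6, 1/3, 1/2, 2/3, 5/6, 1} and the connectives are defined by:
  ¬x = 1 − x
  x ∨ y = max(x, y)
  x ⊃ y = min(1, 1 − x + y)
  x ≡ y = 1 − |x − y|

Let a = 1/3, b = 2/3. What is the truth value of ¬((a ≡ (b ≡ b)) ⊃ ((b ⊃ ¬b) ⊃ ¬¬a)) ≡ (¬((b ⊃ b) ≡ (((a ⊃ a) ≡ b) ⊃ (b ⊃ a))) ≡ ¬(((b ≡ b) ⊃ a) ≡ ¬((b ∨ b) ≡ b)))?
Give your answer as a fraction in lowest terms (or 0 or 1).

1/3

b ≡ b = 2/3 ≡ 2/3 = 1
a ≡ (b ≡ b) = 1/3 ≡ 1 = 1/3
¬b = ¬2/3 = 1/3
b ⊃ ¬b = 2/3 ⊃ 1/3 = 2/3
¬a = ¬1/3 = 2/3
¬¬a = ¬2/3 = 1/3
(b ⊃ ¬b) ⊃ ¬¬a = 2/3 ⊃ 1/3 = 2/3
(a ≡ (b ≡ b)) ⊃ ((b ⊃ ¬b) ⊃ ¬¬a) = 1/3 ⊃ 2/3 = 1
¬((a ≡ (b ≡ b)) ⊃ ((b ⊃ ¬b) ⊃ ¬¬a)) = ¬1 = 0
b ⊃ b = 2/3 ⊃ 2/3 = 1
a ⊃ a = 1/3 ⊃ 1/3 = 1
(a ⊃ a) ≡ b = 1 ≡ 2/3 = 2/3
b ⊃ a = 2/3 ⊃ 1/3 = 2/3
((a ⊃ a) ≡ b) ⊃ (b ⊃ a) = 2/3 ⊃ 2/3 = 1
(b ⊃ b) ≡ (((a ⊃ a) ≡ b) ⊃ (b ⊃ a)) = 1 ≡ 1 = 1
¬((b ⊃ b) ≡ (((a ⊃ a) ≡ b) ⊃ (b ⊃ a))) = ¬1 = 0
b ≡ b = 2/3 ≡ 2/3 = 1
(b ≡ b) ⊃ a = 1 ⊃ 1/3 = 1/3
b ∨ b = 2/3 ∨ 2/3 = 2/3
(b ∨ b) ≡ b = 2/3 ≡ 2/3 = 1
¬((b ∨ b) ≡ b) = ¬1 = 0
((b ≡ b) ⊃ a) ≡ ¬((b ∨ b) ≡ b) = 1/3 ≡ 0 = 2/3
¬(((b ≡ b) ⊃ a) ≡ ¬((b ∨ b) ≡ b)) = ¬2/3 = 1/3
¬((b ⊃ b) ≡ (((a ⊃ a) ≡ b) ⊃ (b ⊃ a))) ≡ ¬(((b ≡ b) ⊃ a) ≡ ¬((b ∨ b) ≡ b)) = 0 ≡ 1/3 = 2/3
¬((a ≡ (b ≡ b)) ⊃ ((b ⊃ ¬b) ⊃ ¬¬a)) ≡ (¬((b ⊃ b) ≡ (((a ⊃ a) ≡ b) ⊃ (b ⊃ a))) ≡ ¬(((b ≡ b) ⊃ a) ≡ ¬((b ∨ b) ≡ b))) = 0 ≡ 2/3 = 1/3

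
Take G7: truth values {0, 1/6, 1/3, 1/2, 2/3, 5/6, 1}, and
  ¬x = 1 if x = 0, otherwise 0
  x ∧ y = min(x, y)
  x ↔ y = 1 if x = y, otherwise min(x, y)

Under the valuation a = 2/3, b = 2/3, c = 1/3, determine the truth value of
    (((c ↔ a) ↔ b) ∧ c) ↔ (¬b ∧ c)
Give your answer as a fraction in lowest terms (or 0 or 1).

0

c ↔ a = 1/3 ↔ 2/3 = 1/3
(c ↔ a) ↔ b = 1/3 ↔ 2/3 = 1/3
((c ↔ a) ↔ b) ∧ c = 1/3 ∧ 1/3 = 1/3
¬b = ¬2/3 = 0
¬b ∧ c = 0 ∧ 1/3 = 0
(((c ↔ a) ↔ b) ∧ c) ↔ (¬b ∧ c) = 1/3 ↔ 0 = 0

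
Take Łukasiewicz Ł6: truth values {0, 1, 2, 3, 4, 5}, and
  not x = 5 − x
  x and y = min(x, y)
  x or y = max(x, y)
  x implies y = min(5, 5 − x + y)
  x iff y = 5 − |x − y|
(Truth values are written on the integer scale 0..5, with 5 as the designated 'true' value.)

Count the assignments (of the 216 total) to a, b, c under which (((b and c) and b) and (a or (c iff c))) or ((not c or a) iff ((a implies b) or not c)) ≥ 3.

185

value 5: 66 assignments (counts)
value 4: 66 assignments (counts)
value 3: 53 assignments (counts)
value 2: 21 assignments
value 1: 8 assignments
value 0: 2 assignments
So 185 of the 216 assignments meet the threshold.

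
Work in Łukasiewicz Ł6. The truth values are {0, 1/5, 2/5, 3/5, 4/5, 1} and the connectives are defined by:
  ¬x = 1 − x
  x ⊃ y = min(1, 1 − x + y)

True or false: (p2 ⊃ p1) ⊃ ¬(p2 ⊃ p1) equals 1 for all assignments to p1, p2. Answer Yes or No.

No

Counterexample: take p1 = 0, p2 = 0.
p2 ⊃ p1 = 0 ⊃ 0 = 1
p2 ⊃ p1 = 0 ⊃ 0 = 1
¬(p2 ⊃ p1) = ¬1 = 0
(p2 ⊃ p1) ⊃ ¬(p2 ⊃ p1) = 1 ⊃ 0 = 0
This gives 0 ≠ 1.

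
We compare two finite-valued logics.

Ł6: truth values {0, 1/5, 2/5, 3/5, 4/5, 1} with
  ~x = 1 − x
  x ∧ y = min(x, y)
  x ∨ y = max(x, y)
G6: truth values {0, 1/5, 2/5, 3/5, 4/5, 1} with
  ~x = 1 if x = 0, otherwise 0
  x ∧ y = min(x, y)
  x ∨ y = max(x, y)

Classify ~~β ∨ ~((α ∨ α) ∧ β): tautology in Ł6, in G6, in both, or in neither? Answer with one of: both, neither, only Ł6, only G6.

In Ł6: at α = 1/5, β = 1/5 the value is 4/5 — not a tautology.
In G6: every assignment gives 1 — tautology.

only G6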